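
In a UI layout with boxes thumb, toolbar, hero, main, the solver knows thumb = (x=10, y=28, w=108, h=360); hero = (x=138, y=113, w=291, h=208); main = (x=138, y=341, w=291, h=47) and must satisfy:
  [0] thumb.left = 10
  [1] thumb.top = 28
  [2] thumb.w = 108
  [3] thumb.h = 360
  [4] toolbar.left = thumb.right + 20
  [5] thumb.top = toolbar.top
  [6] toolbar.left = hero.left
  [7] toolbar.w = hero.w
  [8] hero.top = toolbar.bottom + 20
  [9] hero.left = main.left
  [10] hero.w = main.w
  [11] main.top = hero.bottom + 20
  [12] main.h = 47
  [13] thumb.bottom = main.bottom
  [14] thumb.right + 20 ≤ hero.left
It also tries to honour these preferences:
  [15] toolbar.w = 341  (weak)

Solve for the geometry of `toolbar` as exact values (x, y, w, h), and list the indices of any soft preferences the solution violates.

toolbar = (x=138, y=28, w=291, h=65)
violated soft preferences: 15

1. toolbar.x = 138  [toolbar.left = thumb.right + 20]
2. toolbar.y = 28  [thumb.top = toolbar.top]
3. toolbar.w = 291  [toolbar.w = hero.w]
4. toolbar.h = 65  [hero.top = toolbar.bottom + 20]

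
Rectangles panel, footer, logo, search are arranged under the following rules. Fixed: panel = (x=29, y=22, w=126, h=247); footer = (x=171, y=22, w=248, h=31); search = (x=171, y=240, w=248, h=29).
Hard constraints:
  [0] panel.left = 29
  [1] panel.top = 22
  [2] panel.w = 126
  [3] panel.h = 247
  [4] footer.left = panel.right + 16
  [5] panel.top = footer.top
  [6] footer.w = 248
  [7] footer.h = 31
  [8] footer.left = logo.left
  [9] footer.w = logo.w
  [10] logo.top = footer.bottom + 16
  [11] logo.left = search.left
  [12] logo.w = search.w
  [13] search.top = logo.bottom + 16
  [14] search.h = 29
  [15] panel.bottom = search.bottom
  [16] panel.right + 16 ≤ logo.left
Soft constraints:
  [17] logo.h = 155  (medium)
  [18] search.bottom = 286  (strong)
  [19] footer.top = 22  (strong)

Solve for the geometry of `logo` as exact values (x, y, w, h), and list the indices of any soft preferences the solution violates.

1. logo.x = 171  [footer.left = logo.left]
2. logo.w = 248  [footer.w = logo.w]
3. logo.y = 69  [logo.top = footer.bottom + 16]
4. logo.h = 155  [search.top = logo.bottom + 16]

logo = (x=171, y=69, w=248, h=155)
violated soft preferences: 18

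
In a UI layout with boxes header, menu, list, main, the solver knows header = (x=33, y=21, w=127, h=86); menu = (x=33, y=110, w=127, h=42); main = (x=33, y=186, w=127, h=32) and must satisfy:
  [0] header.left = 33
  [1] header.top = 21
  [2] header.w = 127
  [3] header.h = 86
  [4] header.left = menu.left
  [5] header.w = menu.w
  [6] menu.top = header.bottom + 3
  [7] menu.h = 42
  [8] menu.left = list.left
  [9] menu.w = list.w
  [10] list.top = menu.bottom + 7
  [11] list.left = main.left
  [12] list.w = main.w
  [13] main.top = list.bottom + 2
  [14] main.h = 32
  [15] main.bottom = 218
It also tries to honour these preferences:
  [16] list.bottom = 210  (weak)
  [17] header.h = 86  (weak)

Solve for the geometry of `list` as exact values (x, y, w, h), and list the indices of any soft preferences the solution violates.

1. list.x = 33  [menu.left = list.left]
2. list.w = 127  [menu.w = list.w]
3. list.y = 159  [list.top = menu.bottom + 7]
4. list.h = 25  [main.top = list.bottom + 2]

list = (x=33, y=159, w=127, h=25)
violated soft preferences: 16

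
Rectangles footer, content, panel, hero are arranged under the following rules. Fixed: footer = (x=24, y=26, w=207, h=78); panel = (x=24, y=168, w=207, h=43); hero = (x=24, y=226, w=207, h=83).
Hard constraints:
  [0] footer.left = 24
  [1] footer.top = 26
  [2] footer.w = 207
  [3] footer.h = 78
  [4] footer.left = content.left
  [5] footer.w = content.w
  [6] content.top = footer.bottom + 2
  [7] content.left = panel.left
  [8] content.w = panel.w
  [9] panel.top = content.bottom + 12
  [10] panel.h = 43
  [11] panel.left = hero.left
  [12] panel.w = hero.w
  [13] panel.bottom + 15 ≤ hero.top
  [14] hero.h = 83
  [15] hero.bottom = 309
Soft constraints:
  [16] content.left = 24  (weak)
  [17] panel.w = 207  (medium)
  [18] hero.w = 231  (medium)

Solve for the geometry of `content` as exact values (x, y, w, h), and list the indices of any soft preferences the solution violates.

1. content.x = 24  [footer.left = content.left]
2. content.w = 207  [footer.w = content.w]
3. content.y = 106  [content.top = footer.bottom + 2]
4. content.h = 50  [panel.top = content.bottom + 12]

content = (x=24, y=106, w=207, h=50)
violated soft preferences: 18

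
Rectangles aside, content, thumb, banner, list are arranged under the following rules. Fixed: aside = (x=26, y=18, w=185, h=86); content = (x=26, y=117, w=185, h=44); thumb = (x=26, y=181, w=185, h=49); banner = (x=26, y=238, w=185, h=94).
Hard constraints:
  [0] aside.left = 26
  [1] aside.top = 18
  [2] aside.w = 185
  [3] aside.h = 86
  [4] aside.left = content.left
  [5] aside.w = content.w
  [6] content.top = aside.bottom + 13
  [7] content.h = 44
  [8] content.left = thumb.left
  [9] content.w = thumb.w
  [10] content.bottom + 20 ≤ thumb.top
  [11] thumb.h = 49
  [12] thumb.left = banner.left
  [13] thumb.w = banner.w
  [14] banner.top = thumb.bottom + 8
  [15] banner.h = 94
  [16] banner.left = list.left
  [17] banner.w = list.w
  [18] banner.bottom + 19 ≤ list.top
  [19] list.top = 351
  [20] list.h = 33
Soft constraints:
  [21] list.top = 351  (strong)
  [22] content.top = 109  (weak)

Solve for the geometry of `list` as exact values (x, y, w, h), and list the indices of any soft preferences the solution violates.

1. list.x = 26  [banner.left = list.left]
2. list.w = 185  [banner.w = list.w]
3. list.y = 351  [list.top = 351]
4. list.h = 33  [list.h = 33]

list = (x=26, y=351, w=185, h=33)
violated soft preferences: 22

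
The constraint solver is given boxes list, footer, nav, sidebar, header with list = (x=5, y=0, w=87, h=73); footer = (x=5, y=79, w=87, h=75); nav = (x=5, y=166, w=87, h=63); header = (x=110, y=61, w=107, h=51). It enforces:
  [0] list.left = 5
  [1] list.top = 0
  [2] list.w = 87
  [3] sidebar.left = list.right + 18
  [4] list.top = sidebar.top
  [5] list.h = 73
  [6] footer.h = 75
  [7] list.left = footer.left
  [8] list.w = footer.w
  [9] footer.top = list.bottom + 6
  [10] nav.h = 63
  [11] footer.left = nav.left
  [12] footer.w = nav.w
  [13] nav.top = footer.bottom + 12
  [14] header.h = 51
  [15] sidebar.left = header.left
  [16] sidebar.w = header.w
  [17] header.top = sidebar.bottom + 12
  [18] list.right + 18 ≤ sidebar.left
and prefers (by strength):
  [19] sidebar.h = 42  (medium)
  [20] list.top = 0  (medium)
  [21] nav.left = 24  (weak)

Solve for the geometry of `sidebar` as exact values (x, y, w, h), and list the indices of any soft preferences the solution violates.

sidebar = (x=110, y=0, w=107, h=49)
violated soft preferences: 19, 21

1. sidebar.x = 110  [sidebar.left = list.right + 18]
2. sidebar.y = 0  [list.top = sidebar.top]
3. sidebar.w = 107  [sidebar.w = header.w]
4. sidebar.h = 49  [header.top = sidebar.bottom + 12]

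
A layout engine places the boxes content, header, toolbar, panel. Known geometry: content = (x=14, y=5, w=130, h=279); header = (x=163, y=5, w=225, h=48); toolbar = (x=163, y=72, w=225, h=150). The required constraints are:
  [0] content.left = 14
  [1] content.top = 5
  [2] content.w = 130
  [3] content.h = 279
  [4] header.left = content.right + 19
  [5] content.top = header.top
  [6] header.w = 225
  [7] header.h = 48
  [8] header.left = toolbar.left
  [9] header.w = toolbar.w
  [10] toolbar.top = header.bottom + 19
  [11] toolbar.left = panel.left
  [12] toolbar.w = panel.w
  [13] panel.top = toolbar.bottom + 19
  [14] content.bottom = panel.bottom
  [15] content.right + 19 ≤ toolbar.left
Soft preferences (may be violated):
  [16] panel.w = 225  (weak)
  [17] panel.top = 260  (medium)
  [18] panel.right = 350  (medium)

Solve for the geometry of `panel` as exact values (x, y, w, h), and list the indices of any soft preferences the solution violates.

1. panel.x = 163  [toolbar.left = panel.left]
2. panel.w = 225  [toolbar.w = panel.w]
3. panel.y = 241  [panel.top = toolbar.bottom + 19]
4. panel.h = 43  [content.bottom = panel.bottom]

panel = (x=163, y=241, w=225, h=43)
violated soft preferences: 17, 18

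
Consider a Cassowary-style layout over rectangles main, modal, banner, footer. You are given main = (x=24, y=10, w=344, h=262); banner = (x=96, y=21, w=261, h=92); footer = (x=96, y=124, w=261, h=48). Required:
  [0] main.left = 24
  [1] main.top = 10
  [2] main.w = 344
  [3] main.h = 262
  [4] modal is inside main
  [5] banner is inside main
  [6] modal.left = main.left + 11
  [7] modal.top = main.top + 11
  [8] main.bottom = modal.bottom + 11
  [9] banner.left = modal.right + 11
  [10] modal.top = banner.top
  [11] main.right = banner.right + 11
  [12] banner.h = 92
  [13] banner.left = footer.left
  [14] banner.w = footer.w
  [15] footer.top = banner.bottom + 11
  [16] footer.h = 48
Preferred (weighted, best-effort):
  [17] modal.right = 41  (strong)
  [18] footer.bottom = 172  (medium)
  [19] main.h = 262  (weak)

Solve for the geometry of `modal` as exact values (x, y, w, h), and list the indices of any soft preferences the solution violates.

modal = (x=35, y=21, w=50, h=240)
violated soft preferences: 17

1. modal.x = 35  [modal.left = main.left + 11]
2. modal.y = 21  [modal.top = main.top + 11]
3. modal.h = 240  [main.bottom = modal.bottom + 11]
4. modal.w = 50  [banner.left = modal.right + 11]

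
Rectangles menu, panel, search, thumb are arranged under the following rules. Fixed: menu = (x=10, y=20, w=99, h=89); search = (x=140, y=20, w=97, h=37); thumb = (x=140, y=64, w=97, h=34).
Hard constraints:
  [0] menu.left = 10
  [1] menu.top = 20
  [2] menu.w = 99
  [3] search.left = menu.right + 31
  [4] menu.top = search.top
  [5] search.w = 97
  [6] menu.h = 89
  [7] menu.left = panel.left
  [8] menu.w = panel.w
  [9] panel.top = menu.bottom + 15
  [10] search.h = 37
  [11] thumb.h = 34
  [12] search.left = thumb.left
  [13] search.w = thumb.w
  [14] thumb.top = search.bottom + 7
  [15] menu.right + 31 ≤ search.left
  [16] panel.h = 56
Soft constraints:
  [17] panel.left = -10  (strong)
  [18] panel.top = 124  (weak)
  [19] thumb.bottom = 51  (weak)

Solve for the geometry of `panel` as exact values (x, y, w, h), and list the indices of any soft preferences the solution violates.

panel = (x=10, y=124, w=99, h=56)
violated soft preferences: 17, 19

1. panel.x = 10  [menu.left = panel.left]
2. panel.w = 99  [menu.w = panel.w]
3. panel.y = 124  [panel.top = menu.bottom + 15]
4. panel.h = 56  [panel.h = 56]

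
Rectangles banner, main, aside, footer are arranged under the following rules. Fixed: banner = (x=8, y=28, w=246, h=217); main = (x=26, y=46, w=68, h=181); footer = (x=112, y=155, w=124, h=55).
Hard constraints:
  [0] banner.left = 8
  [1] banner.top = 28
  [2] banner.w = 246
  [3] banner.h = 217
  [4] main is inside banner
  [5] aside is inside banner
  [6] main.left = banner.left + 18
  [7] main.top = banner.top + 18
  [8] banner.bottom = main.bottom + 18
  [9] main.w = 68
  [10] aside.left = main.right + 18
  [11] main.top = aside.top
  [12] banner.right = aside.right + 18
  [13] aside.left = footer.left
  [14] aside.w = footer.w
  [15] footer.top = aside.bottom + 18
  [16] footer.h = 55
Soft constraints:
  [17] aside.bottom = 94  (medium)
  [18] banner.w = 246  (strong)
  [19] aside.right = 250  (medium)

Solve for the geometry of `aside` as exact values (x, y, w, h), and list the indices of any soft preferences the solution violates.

1. aside.x = 112  [aside.left = main.right + 18]
2. aside.y = 46  [main.top = aside.top]
3. aside.w = 124  [banner.right = aside.right + 18]
4. aside.h = 91  [footer.top = aside.bottom + 18]

aside = (x=112, y=46, w=124, h=91)
violated soft preferences: 17, 19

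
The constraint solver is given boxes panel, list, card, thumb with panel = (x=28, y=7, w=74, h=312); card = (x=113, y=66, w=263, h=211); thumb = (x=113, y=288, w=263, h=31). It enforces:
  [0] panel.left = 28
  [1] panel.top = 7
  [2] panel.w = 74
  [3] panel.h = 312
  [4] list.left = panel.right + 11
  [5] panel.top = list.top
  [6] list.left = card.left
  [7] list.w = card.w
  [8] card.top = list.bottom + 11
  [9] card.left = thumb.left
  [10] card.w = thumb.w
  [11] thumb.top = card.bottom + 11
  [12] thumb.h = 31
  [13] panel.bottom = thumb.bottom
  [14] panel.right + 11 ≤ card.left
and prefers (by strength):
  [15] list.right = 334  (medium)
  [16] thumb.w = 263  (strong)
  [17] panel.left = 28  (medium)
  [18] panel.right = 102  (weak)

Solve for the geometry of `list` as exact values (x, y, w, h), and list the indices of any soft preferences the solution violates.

list = (x=113, y=7, w=263, h=48)
violated soft preferences: 15

1. list.x = 113  [list.left = panel.right + 11]
2. list.y = 7  [panel.top = list.top]
3. list.w = 263  [list.w = card.w]
4. list.h = 48  [card.top = list.bottom + 11]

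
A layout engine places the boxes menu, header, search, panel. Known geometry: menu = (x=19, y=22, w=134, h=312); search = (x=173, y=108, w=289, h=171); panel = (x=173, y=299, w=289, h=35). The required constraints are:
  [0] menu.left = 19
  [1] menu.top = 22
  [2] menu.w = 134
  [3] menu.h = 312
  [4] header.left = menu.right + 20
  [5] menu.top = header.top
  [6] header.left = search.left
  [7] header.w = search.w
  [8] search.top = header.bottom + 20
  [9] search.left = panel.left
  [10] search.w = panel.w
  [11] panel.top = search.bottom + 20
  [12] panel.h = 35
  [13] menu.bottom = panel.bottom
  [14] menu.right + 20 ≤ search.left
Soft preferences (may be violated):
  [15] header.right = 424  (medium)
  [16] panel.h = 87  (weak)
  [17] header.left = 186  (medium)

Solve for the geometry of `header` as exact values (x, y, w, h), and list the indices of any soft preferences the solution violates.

header = (x=173, y=22, w=289, h=66)
violated soft preferences: 15, 16, 17

1. header.x = 173  [header.left = menu.right + 20]
2. header.y = 22  [menu.top = header.top]
3. header.w = 289  [header.w = search.w]
4. header.h = 66  [search.top = header.bottom + 20]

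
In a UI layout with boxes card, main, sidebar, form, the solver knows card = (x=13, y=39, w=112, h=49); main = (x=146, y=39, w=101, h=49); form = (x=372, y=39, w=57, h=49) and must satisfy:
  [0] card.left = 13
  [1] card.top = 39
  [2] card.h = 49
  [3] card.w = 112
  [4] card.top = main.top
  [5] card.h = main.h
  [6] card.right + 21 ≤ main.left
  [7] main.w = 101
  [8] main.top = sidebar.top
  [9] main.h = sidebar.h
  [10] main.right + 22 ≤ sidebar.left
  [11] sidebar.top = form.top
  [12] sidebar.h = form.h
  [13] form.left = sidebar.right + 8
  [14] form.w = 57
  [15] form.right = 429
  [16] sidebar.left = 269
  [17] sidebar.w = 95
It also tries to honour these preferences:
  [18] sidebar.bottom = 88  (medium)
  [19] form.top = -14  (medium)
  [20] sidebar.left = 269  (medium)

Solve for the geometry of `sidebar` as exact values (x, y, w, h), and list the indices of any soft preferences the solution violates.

sidebar = (x=269, y=39, w=95, h=49)
violated soft preferences: 19

1. sidebar.y = 39  [main.top = sidebar.top]
2. sidebar.h = 49  [main.h = sidebar.h]
3. sidebar.x = 269  [sidebar.left = 269]
4. sidebar.w = 95  [sidebar.w = 95]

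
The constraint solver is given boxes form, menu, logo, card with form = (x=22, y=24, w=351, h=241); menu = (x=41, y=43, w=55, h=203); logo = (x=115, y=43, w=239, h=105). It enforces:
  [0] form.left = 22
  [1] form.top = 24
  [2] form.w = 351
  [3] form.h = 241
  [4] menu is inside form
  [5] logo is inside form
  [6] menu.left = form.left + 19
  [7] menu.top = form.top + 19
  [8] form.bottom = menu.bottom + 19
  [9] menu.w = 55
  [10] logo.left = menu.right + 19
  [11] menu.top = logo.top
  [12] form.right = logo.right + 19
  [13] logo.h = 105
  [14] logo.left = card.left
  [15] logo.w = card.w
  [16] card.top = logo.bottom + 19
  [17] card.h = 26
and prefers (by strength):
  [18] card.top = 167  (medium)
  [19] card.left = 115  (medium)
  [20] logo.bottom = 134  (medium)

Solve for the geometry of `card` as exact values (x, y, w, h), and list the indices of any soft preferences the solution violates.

card = (x=115, y=167, w=239, h=26)
violated soft preferences: 20

1. card.x = 115  [logo.left = card.left]
2. card.w = 239  [logo.w = card.w]
3. card.y = 167  [card.top = logo.bottom + 19]
4. card.h = 26  [card.h = 26]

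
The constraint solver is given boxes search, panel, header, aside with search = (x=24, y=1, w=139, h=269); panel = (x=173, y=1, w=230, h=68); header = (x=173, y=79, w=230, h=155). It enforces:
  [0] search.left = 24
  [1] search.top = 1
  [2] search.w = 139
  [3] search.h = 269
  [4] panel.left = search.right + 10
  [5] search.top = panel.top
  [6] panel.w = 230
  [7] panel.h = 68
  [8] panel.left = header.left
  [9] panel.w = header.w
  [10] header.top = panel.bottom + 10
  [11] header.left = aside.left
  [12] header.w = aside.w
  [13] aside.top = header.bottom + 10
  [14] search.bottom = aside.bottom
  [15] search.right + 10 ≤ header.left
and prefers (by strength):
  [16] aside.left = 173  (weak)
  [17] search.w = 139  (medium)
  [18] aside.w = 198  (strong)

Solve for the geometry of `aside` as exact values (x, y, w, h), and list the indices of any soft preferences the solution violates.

aside = (x=173, y=244, w=230, h=26)
violated soft preferences: 18

1. aside.x = 173  [header.left = aside.left]
2. aside.w = 230  [header.w = aside.w]
3. aside.y = 244  [aside.top = header.bottom + 10]
4. aside.h = 26  [search.bottom = aside.bottom]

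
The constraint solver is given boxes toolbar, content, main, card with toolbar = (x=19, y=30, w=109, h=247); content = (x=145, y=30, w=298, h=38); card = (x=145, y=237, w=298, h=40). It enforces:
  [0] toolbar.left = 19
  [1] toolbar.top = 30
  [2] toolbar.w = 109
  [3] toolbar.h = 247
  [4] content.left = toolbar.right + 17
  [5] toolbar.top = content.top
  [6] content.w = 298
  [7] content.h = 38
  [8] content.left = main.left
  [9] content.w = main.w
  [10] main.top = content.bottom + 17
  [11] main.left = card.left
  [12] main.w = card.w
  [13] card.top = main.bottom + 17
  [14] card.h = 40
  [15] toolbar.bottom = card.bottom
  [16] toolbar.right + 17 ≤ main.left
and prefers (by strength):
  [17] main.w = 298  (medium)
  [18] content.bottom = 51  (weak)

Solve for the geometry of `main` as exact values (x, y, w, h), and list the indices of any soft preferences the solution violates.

1. main.x = 145  [content.left = main.left]
2. main.w = 298  [content.w = main.w]
3. main.y = 85  [main.top = content.bottom + 17]
4. main.h = 135  [card.top = main.bottom + 17]

main = (x=145, y=85, w=298, h=135)
violated soft preferences: 18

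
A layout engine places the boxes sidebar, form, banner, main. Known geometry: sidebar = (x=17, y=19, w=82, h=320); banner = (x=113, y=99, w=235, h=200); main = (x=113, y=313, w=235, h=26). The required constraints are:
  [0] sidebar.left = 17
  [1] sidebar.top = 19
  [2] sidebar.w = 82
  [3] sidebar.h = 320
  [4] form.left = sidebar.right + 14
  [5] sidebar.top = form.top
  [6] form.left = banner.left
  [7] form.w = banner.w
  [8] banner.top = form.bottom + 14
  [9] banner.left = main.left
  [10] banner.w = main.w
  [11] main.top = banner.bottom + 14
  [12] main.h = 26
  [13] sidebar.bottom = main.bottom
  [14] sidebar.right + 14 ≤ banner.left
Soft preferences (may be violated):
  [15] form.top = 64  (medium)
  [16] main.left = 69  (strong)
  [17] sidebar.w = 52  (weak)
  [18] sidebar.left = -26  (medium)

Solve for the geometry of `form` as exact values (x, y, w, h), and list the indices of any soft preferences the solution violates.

form = (x=113, y=19, w=235, h=66)
violated soft preferences: 15, 16, 17, 18

1. form.x = 113  [form.left = sidebar.right + 14]
2. form.y = 19  [sidebar.top = form.top]
3. form.w = 235  [form.w = banner.w]
4. form.h = 66  [banner.top = form.bottom + 14]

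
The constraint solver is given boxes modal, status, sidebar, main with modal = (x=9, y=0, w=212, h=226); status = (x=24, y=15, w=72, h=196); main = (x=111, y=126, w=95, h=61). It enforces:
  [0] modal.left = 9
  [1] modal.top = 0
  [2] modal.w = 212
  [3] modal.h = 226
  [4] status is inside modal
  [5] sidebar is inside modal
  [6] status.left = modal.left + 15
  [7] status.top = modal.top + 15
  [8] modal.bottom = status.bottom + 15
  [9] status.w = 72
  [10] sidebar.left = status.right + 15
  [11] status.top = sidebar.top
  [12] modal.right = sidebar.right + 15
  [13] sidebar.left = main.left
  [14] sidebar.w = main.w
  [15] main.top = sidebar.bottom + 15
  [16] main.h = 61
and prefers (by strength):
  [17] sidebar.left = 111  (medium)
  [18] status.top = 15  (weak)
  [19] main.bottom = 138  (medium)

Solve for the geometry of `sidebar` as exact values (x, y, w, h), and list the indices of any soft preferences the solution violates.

sidebar = (x=111, y=15, w=95, h=96)
violated soft preferences: 19

1. sidebar.x = 111  [sidebar.left = status.right + 15]
2. sidebar.y = 15  [status.top = sidebar.top]
3. sidebar.w = 95  [modal.right = sidebar.right + 15]
4. sidebar.h = 96  [main.top = sidebar.bottom + 15]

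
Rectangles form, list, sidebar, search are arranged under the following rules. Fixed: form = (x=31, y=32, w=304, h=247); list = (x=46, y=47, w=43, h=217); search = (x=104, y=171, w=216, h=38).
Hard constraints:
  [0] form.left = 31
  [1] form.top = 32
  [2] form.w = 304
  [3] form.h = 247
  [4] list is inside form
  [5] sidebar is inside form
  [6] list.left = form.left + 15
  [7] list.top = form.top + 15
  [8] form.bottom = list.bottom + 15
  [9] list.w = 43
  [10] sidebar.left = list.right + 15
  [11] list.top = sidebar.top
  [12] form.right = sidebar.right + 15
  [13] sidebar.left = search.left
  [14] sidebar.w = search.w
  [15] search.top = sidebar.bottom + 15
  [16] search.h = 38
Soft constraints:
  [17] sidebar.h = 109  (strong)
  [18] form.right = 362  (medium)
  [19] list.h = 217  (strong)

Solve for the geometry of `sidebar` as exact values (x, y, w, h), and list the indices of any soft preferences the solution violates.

sidebar = (x=104, y=47, w=216, h=109)
violated soft preferences: 18

1. sidebar.x = 104  [sidebar.left = list.right + 15]
2. sidebar.y = 47  [list.top = sidebar.top]
3. sidebar.w = 216  [form.right = sidebar.right + 15]
4. sidebar.h = 109  [search.top = sidebar.bottom + 15]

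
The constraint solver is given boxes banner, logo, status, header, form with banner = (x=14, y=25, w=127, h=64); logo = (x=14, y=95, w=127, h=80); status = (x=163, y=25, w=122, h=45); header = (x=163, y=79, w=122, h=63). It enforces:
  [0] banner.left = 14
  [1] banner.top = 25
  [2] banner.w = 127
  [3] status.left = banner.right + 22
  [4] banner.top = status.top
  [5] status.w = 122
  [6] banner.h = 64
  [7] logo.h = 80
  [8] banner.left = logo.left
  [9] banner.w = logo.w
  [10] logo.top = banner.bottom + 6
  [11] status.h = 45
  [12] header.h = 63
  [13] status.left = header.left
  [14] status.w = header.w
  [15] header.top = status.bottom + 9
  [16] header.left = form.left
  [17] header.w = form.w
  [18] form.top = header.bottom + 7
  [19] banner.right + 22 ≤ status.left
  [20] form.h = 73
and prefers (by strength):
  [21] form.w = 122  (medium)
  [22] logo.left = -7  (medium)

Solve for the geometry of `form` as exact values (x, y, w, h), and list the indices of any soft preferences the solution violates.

1. form.x = 163  [header.left = form.left]
2. form.w = 122  [header.w = form.w]
3. form.y = 149  [form.top = header.bottom + 7]
4. form.h = 73  [form.h = 73]

form = (x=163, y=149, w=122, h=73)
violated soft preferences: 22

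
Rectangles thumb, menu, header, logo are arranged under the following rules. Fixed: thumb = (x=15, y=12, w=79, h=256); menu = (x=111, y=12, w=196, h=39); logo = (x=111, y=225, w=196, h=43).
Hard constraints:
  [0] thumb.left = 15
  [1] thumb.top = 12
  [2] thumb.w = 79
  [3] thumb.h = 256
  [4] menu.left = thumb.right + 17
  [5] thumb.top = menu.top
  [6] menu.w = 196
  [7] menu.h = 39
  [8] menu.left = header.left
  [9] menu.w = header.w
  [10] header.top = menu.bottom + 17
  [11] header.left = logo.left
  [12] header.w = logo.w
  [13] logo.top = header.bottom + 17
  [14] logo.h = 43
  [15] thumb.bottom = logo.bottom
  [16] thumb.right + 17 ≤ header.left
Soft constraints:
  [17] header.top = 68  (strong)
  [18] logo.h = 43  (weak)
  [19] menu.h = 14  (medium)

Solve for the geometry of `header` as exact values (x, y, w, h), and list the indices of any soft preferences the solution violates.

1. header.x = 111  [menu.left = header.left]
2. header.w = 196  [menu.w = header.w]
3. header.y = 68  [header.top = menu.bottom + 17]
4. header.h = 140  [logo.top = header.bottom + 17]

header = (x=111, y=68, w=196, h=140)
violated soft preferences: 19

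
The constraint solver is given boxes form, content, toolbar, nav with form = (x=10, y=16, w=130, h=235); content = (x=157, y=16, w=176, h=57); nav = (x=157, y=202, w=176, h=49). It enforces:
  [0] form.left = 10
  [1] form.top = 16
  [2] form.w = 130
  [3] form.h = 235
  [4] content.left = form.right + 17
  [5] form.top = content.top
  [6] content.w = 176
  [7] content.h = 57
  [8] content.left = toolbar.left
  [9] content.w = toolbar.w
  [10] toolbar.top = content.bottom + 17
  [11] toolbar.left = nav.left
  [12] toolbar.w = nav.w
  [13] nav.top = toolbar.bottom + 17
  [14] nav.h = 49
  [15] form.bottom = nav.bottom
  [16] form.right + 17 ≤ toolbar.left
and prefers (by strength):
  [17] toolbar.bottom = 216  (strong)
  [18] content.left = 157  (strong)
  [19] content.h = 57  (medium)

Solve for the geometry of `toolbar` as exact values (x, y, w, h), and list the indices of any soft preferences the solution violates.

toolbar = (x=157, y=90, w=176, h=95)
violated soft preferences: 17

1. toolbar.x = 157  [content.left = toolbar.left]
2. toolbar.w = 176  [content.w = toolbar.w]
3. toolbar.y = 90  [toolbar.top = content.bottom + 17]
4. toolbar.h = 95  [nav.top = toolbar.bottom + 17]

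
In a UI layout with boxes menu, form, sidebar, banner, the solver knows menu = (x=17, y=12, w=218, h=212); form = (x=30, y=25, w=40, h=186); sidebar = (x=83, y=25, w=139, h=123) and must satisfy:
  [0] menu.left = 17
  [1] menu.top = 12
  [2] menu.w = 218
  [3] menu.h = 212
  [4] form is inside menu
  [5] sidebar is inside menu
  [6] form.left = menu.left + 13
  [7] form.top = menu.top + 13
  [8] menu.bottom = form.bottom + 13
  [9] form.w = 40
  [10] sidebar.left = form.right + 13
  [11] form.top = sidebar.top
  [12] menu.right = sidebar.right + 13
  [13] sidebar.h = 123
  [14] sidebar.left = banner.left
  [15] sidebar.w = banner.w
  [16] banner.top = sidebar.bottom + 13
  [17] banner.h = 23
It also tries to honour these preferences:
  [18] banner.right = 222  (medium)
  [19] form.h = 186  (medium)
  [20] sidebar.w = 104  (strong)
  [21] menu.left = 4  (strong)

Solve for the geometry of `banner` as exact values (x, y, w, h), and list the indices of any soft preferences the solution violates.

banner = (x=83, y=161, w=139, h=23)
violated soft preferences: 20, 21

1. banner.x = 83  [sidebar.left = banner.left]
2. banner.w = 139  [sidebar.w = banner.w]
3. banner.y = 161  [banner.top = sidebar.bottom + 13]
4. banner.h = 23  [banner.h = 23]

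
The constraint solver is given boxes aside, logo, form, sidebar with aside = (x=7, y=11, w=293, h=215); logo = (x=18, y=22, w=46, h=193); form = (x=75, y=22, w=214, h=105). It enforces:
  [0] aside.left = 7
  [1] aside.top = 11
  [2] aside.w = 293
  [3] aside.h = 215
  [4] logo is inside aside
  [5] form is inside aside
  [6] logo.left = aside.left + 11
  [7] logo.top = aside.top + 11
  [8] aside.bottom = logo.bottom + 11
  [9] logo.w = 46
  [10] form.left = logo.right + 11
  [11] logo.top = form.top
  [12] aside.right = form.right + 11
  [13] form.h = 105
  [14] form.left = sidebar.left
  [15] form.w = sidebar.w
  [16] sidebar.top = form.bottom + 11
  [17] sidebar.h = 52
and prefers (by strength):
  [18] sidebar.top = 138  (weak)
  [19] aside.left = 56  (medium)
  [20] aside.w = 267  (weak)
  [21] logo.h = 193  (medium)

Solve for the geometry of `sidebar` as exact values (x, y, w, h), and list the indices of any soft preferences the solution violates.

1. sidebar.x = 75  [form.left = sidebar.left]
2. sidebar.w = 214  [form.w = sidebar.w]
3. sidebar.y = 138  [sidebar.top = form.bottom + 11]
4. sidebar.h = 52  [sidebar.h = 52]

sidebar = (x=75, y=138, w=214, h=52)
violated soft preferences: 19, 20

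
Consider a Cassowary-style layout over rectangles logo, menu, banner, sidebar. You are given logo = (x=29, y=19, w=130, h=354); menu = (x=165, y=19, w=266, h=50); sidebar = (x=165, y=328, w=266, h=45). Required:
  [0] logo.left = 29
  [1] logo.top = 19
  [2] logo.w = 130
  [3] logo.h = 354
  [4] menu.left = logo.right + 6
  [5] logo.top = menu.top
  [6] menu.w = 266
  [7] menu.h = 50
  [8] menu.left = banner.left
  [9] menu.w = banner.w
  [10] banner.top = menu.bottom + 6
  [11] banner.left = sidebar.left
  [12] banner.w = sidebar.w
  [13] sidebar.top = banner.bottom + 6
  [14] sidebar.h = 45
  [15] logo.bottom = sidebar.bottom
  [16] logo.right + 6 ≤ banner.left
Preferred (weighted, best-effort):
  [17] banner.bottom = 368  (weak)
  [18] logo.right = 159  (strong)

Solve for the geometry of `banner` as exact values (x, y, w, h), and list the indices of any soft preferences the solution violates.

1. banner.x = 165  [menu.left = banner.left]
2. banner.w = 266  [menu.w = banner.w]
3. banner.y = 75  [banner.top = menu.bottom + 6]
4. banner.h = 247  [sidebar.top = banner.bottom + 6]

banner = (x=165, y=75, w=266, h=247)
violated soft preferences: 17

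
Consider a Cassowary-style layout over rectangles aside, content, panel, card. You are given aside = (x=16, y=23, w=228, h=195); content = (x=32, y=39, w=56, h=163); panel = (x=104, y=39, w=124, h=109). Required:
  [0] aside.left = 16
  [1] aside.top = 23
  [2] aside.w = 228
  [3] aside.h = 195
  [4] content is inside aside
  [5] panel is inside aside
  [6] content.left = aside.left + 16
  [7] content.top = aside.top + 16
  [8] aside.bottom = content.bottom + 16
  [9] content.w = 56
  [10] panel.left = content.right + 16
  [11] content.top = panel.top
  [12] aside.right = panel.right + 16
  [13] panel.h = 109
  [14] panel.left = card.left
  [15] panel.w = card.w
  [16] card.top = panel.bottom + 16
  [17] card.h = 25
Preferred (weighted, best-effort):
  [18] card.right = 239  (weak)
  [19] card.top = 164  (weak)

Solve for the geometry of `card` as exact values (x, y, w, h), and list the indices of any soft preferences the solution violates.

1. card.x = 104  [panel.left = card.left]
2. card.w = 124  [panel.w = card.w]
3. card.y = 164  [card.top = panel.bottom + 16]
4. card.h = 25  [card.h = 25]

card = (x=104, y=164, w=124, h=25)
violated soft preferences: 18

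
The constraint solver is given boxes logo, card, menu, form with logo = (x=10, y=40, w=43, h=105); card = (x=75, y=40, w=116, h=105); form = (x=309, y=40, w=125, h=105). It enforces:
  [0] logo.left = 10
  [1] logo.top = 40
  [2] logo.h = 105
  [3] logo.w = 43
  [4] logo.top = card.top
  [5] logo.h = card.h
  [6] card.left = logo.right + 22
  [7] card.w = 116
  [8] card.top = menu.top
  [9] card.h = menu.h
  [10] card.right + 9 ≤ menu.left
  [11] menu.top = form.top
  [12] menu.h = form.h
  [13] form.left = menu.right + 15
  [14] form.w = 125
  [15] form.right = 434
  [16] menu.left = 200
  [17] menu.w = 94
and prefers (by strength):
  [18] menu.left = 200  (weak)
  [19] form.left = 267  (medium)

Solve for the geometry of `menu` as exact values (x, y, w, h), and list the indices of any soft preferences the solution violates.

1. menu.y = 40  [card.top = menu.top]
2. menu.h = 105  [card.h = menu.h]
3. menu.x = 200  [menu.left = 200]
4. menu.w = 94  [menu.w = 94]

menu = (x=200, y=40, w=94, h=105)
violated soft preferences: 19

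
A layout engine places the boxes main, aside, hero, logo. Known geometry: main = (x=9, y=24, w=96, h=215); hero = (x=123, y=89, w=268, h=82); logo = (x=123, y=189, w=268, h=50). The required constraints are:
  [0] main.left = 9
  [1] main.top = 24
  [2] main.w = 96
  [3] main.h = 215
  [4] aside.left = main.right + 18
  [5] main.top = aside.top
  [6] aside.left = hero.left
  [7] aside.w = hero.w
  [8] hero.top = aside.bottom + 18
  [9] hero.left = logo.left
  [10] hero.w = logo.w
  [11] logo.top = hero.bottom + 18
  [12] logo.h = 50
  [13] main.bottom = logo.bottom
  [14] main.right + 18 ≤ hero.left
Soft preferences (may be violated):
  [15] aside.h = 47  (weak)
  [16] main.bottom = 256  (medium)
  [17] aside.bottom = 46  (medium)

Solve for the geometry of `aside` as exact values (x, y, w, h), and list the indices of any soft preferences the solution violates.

1. aside.x = 123  [aside.left = main.right + 18]
2. aside.y = 24  [main.top = aside.top]
3. aside.w = 268  [aside.w = hero.w]
4. aside.h = 47  [hero.top = aside.bottom + 18]

aside = (x=123, y=24, w=268, h=47)
violated soft preferences: 16, 17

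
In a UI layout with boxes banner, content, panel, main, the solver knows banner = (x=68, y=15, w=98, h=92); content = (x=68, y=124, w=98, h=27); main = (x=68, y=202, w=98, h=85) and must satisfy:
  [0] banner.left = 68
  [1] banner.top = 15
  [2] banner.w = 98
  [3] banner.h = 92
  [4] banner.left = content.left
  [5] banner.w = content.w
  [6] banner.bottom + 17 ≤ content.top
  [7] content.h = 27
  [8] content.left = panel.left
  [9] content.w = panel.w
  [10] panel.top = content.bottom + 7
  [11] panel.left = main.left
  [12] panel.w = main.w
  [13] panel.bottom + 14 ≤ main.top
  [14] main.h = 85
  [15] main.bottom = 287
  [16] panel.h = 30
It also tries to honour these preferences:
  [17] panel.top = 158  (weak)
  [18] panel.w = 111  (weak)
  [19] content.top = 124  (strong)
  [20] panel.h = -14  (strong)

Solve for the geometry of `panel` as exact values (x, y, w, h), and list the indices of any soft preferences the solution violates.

1. panel.x = 68  [content.left = panel.left]
2. panel.w = 98  [content.w = panel.w]
3. panel.y = 158  [panel.top = content.bottom + 7]
4. panel.h = 30  [panel.h = 30]

panel = (x=68, y=158, w=98, h=30)
violated soft preferences: 18, 20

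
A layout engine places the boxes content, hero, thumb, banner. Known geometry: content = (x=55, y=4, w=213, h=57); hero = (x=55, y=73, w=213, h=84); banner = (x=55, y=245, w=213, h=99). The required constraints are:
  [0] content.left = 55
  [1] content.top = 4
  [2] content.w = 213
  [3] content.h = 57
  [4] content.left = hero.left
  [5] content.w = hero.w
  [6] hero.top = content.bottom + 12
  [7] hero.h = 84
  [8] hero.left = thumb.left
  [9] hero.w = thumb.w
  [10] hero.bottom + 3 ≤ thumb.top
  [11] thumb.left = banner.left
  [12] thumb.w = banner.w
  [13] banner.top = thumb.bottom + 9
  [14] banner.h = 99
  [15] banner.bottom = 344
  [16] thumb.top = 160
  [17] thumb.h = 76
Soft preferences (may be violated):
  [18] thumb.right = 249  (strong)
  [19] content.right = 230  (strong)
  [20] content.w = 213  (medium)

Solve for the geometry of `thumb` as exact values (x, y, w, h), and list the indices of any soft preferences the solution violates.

1. thumb.x = 55  [hero.left = thumb.left]
2. thumb.w = 213  [hero.w = thumb.w]
3. thumb.y = 160  [thumb.top = 160]
4. thumb.h = 76  [thumb.h = 76]

thumb = (x=55, y=160, w=213, h=76)
violated soft preferences: 18, 19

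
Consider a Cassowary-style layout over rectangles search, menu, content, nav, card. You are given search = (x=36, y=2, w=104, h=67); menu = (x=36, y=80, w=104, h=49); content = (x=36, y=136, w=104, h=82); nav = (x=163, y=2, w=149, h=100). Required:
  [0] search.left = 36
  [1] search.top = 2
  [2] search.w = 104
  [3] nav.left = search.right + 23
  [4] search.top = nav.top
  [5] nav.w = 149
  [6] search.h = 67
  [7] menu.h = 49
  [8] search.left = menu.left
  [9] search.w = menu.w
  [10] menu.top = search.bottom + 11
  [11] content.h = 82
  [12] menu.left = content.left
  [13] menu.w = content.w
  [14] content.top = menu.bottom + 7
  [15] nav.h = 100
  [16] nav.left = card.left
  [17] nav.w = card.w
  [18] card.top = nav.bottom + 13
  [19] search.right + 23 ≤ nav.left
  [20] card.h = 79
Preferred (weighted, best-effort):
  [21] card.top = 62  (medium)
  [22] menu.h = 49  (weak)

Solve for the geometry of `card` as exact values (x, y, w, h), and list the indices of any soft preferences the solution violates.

card = (x=163, y=115, w=149, h=79)
violated soft preferences: 21

1. card.x = 163  [nav.left = card.left]
2. card.w = 149  [nav.w = card.w]
3. card.y = 115  [card.top = nav.bottom + 13]
4. card.h = 79  [card.h = 79]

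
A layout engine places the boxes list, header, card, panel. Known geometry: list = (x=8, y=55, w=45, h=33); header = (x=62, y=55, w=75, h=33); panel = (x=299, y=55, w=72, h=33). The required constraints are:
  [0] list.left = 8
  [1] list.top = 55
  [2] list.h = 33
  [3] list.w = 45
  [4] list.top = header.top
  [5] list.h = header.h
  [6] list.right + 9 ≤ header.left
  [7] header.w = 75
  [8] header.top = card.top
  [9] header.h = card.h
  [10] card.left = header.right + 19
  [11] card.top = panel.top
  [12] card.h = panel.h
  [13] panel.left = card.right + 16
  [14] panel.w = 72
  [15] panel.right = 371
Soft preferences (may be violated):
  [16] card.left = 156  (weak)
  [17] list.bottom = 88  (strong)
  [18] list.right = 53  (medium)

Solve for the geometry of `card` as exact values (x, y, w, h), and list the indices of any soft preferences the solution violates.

card = (x=156, y=55, w=127, h=33)
violated soft preferences: none

1. card.y = 55  [header.top = card.top]
2. card.h = 33  [header.h = card.h]
3. card.x = 156  [card.left = header.right + 19]
4. card.w = 127  [panel.left = card.right + 16]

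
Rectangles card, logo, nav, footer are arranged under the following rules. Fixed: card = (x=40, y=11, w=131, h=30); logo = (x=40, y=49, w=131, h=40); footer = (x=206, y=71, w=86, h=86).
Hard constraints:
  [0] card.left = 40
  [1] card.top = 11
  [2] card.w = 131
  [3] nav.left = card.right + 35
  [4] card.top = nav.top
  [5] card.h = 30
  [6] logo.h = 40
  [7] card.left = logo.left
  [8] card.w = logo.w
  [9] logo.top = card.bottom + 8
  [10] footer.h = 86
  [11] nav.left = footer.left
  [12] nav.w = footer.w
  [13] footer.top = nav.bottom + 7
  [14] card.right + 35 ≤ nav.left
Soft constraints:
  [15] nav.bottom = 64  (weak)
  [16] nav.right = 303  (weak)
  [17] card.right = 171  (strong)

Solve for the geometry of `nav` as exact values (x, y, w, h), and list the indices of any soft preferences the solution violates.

1. nav.x = 206  [nav.left = card.right + 35]
2. nav.y = 11  [card.top = nav.top]
3. nav.w = 86  [nav.w = footer.w]
4. nav.h = 53  [footer.top = nav.bottom + 7]

nav = (x=206, y=11, w=86, h=53)
violated soft preferences: 16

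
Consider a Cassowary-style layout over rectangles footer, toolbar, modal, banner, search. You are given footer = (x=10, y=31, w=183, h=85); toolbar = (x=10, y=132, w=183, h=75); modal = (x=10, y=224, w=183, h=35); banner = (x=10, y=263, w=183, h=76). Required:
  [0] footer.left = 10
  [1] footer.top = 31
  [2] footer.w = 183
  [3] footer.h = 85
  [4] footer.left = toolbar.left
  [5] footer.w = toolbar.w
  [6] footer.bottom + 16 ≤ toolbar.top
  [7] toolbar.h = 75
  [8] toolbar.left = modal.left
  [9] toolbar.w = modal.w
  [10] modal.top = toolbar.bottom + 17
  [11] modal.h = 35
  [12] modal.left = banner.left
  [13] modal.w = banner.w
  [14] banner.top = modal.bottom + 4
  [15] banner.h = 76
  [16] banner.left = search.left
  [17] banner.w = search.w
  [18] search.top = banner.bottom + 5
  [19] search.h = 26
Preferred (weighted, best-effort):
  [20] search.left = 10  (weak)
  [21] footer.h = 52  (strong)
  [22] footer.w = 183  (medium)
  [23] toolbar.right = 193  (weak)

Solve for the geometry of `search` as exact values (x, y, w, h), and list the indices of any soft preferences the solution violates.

1. search.x = 10  [banner.left = search.left]
2. search.w = 183  [banner.w = search.w]
3. search.y = 344  [search.top = banner.bottom + 5]
4. search.h = 26  [search.h = 26]

search = (x=10, y=344, w=183, h=26)
violated soft preferences: 21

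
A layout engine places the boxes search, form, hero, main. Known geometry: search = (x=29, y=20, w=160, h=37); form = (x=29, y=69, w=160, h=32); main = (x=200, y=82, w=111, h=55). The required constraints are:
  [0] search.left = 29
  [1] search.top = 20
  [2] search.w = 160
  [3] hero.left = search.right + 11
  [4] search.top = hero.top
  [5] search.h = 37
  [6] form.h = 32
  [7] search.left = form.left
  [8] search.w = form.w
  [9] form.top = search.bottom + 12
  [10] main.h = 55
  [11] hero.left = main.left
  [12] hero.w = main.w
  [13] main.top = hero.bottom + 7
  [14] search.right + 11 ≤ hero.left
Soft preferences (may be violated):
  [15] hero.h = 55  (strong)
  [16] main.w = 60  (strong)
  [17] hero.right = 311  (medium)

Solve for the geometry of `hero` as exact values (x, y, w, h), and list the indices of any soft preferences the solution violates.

hero = (x=200, y=20, w=111, h=55)
violated soft preferences: 16

1. hero.x = 200  [hero.left = search.right + 11]
2. hero.y = 20  [search.top = hero.top]
3. hero.w = 111  [hero.w = main.w]
4. hero.h = 55  [main.top = hero.bottom + 7]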